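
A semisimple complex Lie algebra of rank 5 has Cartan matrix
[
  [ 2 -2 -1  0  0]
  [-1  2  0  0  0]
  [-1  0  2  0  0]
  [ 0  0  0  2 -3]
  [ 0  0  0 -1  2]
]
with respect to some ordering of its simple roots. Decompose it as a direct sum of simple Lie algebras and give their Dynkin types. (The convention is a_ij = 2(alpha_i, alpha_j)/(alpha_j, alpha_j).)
The diagram associated to this matrix has two connected components: the simple roots {alpha_1, alpha_2, alpha_3} form a chain of 3 nodes with a double edge at one end; the terminal node there is the unique short simple root (B_3), and {alpha_4, alpha_5} form two nodes joined by a triple edge (G_2). A semisimple Lie algebra decomposes uniquely as the direct sum of simple ideals, one per connected component of its Dynkin diagram, so g ≅ B_3 ⊕ G_2 (dimension 21 + 14 = 35).

B_3 + G_2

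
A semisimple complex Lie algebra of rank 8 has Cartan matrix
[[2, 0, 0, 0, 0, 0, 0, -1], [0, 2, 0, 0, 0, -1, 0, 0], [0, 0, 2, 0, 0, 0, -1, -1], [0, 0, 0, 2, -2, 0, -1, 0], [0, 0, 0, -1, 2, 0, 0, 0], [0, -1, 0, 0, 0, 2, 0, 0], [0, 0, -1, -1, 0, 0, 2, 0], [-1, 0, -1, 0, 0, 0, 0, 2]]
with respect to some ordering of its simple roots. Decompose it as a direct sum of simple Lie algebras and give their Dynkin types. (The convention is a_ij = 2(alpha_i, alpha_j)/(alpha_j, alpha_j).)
A2 + B6

The diagram associated to this matrix has two connected components: the simple roots {alpha_2, alpha_6} form a chain of 2 nodes with single edges (A_2), and {alpha_1, alpha_3, alpha_4, alpha_5, alpha_7, alpha_8} form a chain of 6 nodes with a double edge at one end; the terminal node there is the unique short simple root (B_6). A semisimple Lie algebra decomposes uniquely as the direct sum of simple ideals, one per connected component of its Dynkin diagram, so g ≅ A_2 ⊕ B_6 (dimension 8 + 78 = 86).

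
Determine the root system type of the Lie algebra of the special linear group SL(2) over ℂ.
A1

This is sl(2), which has dimension 2^2 - 1 = 3 and rank 2 - 1 = 1 (a Cartan subalgebra is the diagonal traceless matrices). In the classification of classical Lie algebras, the special linear algebra sl(n+1) has type A_n; here n = 1, so the Dynkin diagram is a chain of 1 nodes with single edges (A_1). Hence the type is A_1.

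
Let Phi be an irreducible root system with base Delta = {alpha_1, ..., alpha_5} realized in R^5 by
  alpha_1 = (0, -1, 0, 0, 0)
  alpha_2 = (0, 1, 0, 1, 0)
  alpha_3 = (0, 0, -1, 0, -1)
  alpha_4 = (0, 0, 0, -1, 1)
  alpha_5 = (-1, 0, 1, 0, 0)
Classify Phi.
Compute the Cartan integers a_ij = 2(alpha_i, alpha_j)/(alpha_j, alpha_j); the resulting 5x5 Cartan matrix is
[[2, -1, 0, 0, 0], [-2, 2, 0, -1, 0], [0, 0, 2, -1, -1], [0, -1, -1, 2, 0], [0, 0, -1, 0, 2]].
The roots have two lengths (squared-length ratio 2:1); the short ones are alpha_{1}. The associated Dynkin diagram is a chain of 5 nodes with a double edge at one end; the terminal node there is the unique short simple root (B_5), so the type is B_5 (the algebra so(11)).

type B_5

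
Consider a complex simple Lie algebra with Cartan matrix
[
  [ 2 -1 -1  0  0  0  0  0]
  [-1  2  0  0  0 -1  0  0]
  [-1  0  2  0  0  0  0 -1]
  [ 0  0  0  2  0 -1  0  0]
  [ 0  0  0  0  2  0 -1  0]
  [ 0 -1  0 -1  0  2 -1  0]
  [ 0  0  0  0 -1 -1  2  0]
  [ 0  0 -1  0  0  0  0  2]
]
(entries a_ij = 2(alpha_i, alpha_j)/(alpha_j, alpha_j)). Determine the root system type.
E_8

The matrix has rank 8 with 2's on the diagonal. Reading the off-diagonal entries as Dynkin edges (a single edge where a_ij = a_ji = -1; a double or triple edge where a_ij * a_ji = 2 or 3), the diagram is a chain of 7 nodes with one extra node attached to the third node from one end (E_8). One simple-root ordering that puts it in standard form is (alpha_5, alpha_4, alpha_7, alpha_6, alpha_2, alpha_1, alpha_3, alpha_8). So the algebra is type E_8.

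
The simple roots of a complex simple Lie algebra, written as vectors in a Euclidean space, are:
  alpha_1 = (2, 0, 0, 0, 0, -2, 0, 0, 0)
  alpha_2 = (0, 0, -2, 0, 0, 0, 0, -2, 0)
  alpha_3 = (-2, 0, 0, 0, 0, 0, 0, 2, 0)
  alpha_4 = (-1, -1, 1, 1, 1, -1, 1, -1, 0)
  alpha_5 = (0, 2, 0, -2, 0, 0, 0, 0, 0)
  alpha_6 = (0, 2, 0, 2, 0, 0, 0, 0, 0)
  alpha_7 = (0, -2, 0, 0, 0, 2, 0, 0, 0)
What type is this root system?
Compute the Cartan integers a_ij = 2(alpha_i, alpha_j)/(alpha_j, alpha_j); the resulting 7x7 Cartan matrix is
[[2, 0, -1, 0, 0, 0, -1], [0, 2, -1, 0, 0, 0, 0], [-1, -1, 2, 0, 0, 0, 0], [0, 0, 0, 2, -1, 0, 0], [0, 0, 0, -1, 2, 0, -1], [0, 0, 0, 0, 0, 2, -1], [-1, 0, 0, 0, -1, -1, 2]].
All simple roots have the same length, so the diagram is simply laced. The associated Dynkin diagram is a chain of 6 nodes with one extra node attached to the third node from one end (E_7), so the type is E_7.

E_7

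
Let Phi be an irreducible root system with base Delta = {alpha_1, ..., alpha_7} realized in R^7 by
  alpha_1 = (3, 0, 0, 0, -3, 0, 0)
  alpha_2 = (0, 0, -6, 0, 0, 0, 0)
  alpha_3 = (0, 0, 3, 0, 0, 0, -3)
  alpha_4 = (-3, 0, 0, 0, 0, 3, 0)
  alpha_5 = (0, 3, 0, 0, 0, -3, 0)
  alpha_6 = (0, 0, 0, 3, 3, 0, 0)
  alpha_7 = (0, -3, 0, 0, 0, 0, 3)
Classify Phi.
C_7

Compute the Cartan integers a_ij = 2(alpha_i, alpha_j)/(alpha_j, alpha_j); the resulting 7x7 Cartan matrix is
[[2, 0, 0, -1, 0, -1, 0], [0, 2, -2, 0, 0, 0, 0], [0, -1, 2, 0, 0, 0, -1], [-1, 0, 0, 2, -1, 0, 0], [0, 0, 0, -1, 2, 0, -1], [-1, 0, 0, 0, 0, 2, 0], [0, 0, -1, 0, -1, 0, 2]].
The roots have two lengths (squared-length ratio 2:1); the short ones are alpha_{1,3,4,5,6,7}. The associated Dynkin diagram is a chain of 7 nodes with a double edge at one end; the terminal node there is the unique long simple root (C_7), so the type is C_7 (the algebra sp(14)).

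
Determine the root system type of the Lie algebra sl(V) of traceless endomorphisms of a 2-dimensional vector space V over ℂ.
This is sl(2), which has dimension 2^2 - 1 = 3 and rank 2 - 1 = 1 (a Cartan subalgebra is the diagonal traceless matrices). In the classification of classical Lie algebras, the special linear algebra sl(n+1) has type A_n; here n = 1, so the Dynkin diagram is a chain of 1 nodes with single edges (A_1). Hence the type is A_1.

A_1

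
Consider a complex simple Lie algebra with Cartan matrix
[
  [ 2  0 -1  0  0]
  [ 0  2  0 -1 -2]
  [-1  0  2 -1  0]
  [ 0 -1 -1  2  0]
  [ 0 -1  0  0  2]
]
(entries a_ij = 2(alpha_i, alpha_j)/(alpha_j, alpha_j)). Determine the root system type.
The matrix has rank 5 with 2's on the diagonal. Reading the off-diagonal entries as Dynkin edges (a single edge where a_ij = a_ji = -1; a double or triple edge where a_ij * a_ji = 2 or 3), the diagram is a chain of 5 nodes with a double edge at one end; the terminal node there is the unique short simple root (B_5). One simple-root ordering that puts it in standard form is (alpha_1, alpha_3, alpha_4, alpha_2, alpha_5). So the algebra is type B_5, i.e. so(11).

B_5 (so(11))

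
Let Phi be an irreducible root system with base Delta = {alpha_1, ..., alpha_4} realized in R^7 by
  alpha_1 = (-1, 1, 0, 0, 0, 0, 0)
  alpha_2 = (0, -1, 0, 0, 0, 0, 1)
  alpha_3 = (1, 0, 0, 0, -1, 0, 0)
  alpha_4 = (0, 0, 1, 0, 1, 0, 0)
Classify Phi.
A4

Compute the Cartan integers a_ij = 2(alpha_i, alpha_j)/(alpha_j, alpha_j); the resulting 4x4 Cartan matrix is
[[2, -1, -1, 0], [-1, 2, 0, 0], [-1, 0, 2, -1], [0, 0, -1, 2]].
All simple roots have the same length, so the diagram is simply laced. The associated Dynkin diagram is a chain of 4 nodes with single edges (A_4), so the type is A_4 (the algebra sl(5)).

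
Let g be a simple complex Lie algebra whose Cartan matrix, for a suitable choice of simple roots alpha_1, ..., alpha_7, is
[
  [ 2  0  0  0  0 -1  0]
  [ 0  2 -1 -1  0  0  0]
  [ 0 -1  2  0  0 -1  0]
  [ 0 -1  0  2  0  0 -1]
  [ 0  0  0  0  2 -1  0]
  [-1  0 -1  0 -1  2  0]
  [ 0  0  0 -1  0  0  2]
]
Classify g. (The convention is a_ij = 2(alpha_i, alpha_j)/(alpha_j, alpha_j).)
D_7

The matrix has rank 7 with 2's on the diagonal. Reading the off-diagonal entries as Dynkin edges (a single edge where a_ij = a_ji = -1; a double or triple edge where a_ij * a_ji = 2 or 3), the diagram is a chain of 5 nodes with a fork of two nodes at one end (D_7). One simple-root ordering that puts it in standard form is (alpha_7, alpha_4, alpha_2, alpha_3, alpha_6, alpha_5, alpha_1). So the algebra is type D_7, i.e. so(14).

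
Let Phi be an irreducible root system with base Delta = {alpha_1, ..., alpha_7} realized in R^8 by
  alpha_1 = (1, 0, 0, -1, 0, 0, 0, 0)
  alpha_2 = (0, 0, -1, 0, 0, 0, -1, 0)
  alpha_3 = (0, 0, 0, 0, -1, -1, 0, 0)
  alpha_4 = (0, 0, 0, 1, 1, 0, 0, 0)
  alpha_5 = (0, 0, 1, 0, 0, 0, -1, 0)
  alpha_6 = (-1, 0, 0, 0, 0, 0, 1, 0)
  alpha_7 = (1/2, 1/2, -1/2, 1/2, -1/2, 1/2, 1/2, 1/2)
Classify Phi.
E_7

Compute the Cartan integers a_ij = 2(alpha_i, alpha_j)/(alpha_j, alpha_j); the resulting 7x7 Cartan matrix is
[[2, 0, 0, -1, 0, -1, 0], [0, 2, 0, 0, 0, -1, 0], [0, 0, 2, -1, 0, 0, 0], [-1, 0, -1, 2, 0, 0, 0], [0, 0, 0, 0, 2, -1, -1], [-1, -1, 0, 0, -1, 2, 0], [0, 0, 0, 0, -1, 0, 2]].
All simple roots have the same length, so the diagram is simply laced. The associated Dynkin diagram is a chain of 6 nodes with one extra node attached to the third node from one end (E_7), so the type is E_7.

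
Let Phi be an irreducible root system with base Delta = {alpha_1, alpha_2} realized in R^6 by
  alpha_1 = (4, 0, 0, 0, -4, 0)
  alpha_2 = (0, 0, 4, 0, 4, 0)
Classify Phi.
Compute the Cartan integers a_ij = 2(alpha_i, alpha_j)/(alpha_j, alpha_j); the resulting 2x2 Cartan matrix is
[[2, -1], [-1, 2]].
All simple roots have the same length, so the diagram is simply laced. The associated Dynkin diagram is a chain of 2 nodes with single edges (A_2), so the type is A_2 (the algebra sl(3)).

A_2 (sl(3))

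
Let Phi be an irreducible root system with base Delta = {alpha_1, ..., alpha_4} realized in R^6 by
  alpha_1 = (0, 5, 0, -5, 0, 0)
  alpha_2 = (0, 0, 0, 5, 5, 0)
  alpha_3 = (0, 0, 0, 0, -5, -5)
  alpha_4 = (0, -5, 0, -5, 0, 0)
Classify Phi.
type D_4

Compute the Cartan integers a_ij = 2(alpha_i, alpha_j)/(alpha_j, alpha_j); the resulting 4x4 Cartan matrix is
[[2, -1, 0, 0], [-1, 2, -1, -1], [0, -1, 2, 0], [0, -1, 0, 2]].
All simple roots have the same length, so the diagram is simply laced. The associated Dynkin diagram is a chain of 2 nodes with a fork of two nodes at one end (D_4), so the type is D_4 (the algebra so(8)).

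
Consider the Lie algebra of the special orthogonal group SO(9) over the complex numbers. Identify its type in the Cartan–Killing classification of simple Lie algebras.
B_4 (so(9))

This is so(9) with 9 odd, which has dimension 9(9-1)/2 = 36 and rank (9-1)/2 = 4. In the classification of classical Lie algebras, the orthogonal algebra so(2n+1) in an odd number of variables has type B_n; here n = 4, so the Dynkin diagram is a chain of 4 nodes with a double edge at one end; the terminal node there is the unique short simple root (B_4). Hence the type is B_4.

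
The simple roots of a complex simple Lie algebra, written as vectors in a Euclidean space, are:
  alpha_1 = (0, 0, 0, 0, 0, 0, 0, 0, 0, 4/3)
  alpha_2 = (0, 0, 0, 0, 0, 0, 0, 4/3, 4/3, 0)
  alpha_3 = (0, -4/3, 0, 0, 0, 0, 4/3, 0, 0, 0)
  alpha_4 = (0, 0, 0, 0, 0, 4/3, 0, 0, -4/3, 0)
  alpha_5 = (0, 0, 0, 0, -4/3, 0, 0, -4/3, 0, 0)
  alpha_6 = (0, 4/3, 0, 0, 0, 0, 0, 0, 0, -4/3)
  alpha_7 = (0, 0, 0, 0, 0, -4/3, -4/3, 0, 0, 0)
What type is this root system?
Compute the Cartan integers a_ij = 2(alpha_i, alpha_j)/(alpha_j, alpha_j); the resulting 7x7 Cartan matrix is
[[2, 0, 0, 0, 0, -1, 0], [0, 2, 0, -1, -1, 0, 0], [0, 0, 2, 0, 0, -1, -1], [0, -1, 0, 2, 0, 0, -1], [0, -1, 0, 0, 2, 0, 0], [-2, 0, -1, 0, 0, 2, 0], [0, 0, -1, -1, 0, 0, 2]].
The roots have two lengths (squared-length ratio 2:1); the short ones are alpha_{1}. The associated Dynkin diagram is a chain of 7 nodes with a double edge at one end; the terminal node there is the unique short simple root (B_7), so the type is B_7 (the algebra so(15)).

type B_7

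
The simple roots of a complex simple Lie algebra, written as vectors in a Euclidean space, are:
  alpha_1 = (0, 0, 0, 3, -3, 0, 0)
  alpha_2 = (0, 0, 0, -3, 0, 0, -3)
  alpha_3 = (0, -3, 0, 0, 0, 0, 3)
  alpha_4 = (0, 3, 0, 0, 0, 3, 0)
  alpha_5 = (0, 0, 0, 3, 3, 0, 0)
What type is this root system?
D_5 (so(10))

Compute the Cartan integers a_ij = 2(alpha_i, alpha_j)/(alpha_j, alpha_j); the resulting 5x5 Cartan matrix is
[[2, -1, 0, 0, 0], [-1, 2, -1, 0, -1], [0, -1, 2, -1, 0], [0, 0, -1, 2, 0], [0, -1, 0, 0, 2]].
All simple roots have the same length, so the diagram is simply laced. The associated Dynkin diagram is a chain of 3 nodes with a fork of two nodes at one end (D_5), so the type is D_5 (the algebra so(10)).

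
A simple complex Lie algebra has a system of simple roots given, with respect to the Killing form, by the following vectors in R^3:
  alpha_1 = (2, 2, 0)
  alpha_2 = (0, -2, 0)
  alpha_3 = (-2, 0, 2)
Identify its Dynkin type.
B_3 (so(7))

Compute the Cartan integers a_ij = 2(alpha_i, alpha_j)/(alpha_j, alpha_j); the resulting 3x3 Cartan matrix is
[[2, -2, -1], [-1, 2, 0], [-1, 0, 2]].
The roots have two lengths (squared-length ratio 2:1); the short ones are alpha_{2}. The associated Dynkin diagram is a chain of 3 nodes with a double edge at one end; the terminal node there is the unique short simple root (B_3), so the type is B_3 (the algebra so(7)).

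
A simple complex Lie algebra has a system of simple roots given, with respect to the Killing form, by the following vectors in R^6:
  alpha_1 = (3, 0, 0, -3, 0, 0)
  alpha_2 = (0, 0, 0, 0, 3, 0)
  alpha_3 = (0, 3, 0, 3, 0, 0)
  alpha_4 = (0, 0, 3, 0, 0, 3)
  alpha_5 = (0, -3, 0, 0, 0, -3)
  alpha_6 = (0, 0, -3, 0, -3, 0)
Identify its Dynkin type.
Compute the Cartan integers a_ij = 2(alpha_i, alpha_j)/(alpha_j, alpha_j); the resulting 6x6 Cartan matrix is
[[2, 0, -1, 0, 0, 0], [0, 2, 0, 0, 0, -1], [-1, 0, 2, 0, -1, 0], [0, 0, 0, 2, -1, -1], [0, 0, -1, -1, 2, 0], [0, -2, 0, -1, 0, 2]].
The roots have two lengths (squared-length ratio 2:1); the short ones are alpha_{2}. The associated Dynkin diagram is a chain of 6 nodes with a double edge at one end; the terminal node there is the unique short simple root (B_6), so the type is B_6 (the algebra so(13)).

type B_6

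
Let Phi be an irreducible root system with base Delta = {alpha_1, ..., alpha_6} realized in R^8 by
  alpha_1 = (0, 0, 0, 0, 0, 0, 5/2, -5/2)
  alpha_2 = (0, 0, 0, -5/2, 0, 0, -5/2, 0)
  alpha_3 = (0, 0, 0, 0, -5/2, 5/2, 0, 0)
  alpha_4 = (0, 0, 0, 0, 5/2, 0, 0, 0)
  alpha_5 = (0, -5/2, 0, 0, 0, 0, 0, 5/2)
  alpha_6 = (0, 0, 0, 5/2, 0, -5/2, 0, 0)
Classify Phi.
B6

Compute the Cartan integers a_ij = 2(alpha_i, alpha_j)/(alpha_j, alpha_j); the resulting 6x6 Cartan matrix is
[[2, -1, 0, 0, -1, 0], [-1, 2, 0, 0, 0, -1], [0, 0, 2, -2, 0, -1], [0, 0, -1, 2, 0, 0], [-1, 0, 0, 0, 2, 0], [0, -1, -1, 0, 0, 2]].
The roots have two lengths (squared-length ratio 2:1); the short ones are alpha_{4}. The associated Dynkin diagram is a chain of 6 nodes with a double edge at one end; the terminal node there is the unique short simple root (B_6), so the type is B_6 (the algebra so(13)).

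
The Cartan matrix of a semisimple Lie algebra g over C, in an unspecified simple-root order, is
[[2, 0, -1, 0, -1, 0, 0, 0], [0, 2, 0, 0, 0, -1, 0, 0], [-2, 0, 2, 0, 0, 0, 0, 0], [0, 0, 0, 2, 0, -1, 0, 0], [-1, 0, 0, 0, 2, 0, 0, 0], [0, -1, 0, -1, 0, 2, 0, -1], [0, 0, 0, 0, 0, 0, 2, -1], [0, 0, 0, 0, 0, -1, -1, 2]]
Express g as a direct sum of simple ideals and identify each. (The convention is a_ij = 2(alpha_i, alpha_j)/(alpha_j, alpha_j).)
The diagram associated to this matrix has two connected components: the simple roots {alpha_1, alpha_3, alpha_5} form a chain of 3 nodes with a double edge at one end; the terminal node there is the unique long simple root (C_3), and {alpha_2, alpha_4, alpha_6, alpha_7, alpha_8} form a chain of 3 nodes with a fork of two nodes at one end (D_5). A semisimple Lie algebra decomposes uniquely as the direct sum of simple ideals, one per connected component of its Dynkin diagram, so g ≅ C_3 ⊕ D_5 (dimension 21 + 45 = 66).

type C_3 ⊕ type D_5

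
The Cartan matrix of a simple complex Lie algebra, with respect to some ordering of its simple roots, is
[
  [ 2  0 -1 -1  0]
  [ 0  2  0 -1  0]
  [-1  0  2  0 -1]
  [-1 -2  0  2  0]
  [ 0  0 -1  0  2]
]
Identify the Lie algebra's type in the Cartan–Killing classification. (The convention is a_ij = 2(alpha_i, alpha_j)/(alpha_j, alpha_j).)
B_5

The matrix has rank 5 with 2's on the diagonal. Reading the off-diagonal entries as Dynkin edges (a single edge where a_ij = a_ji = -1; a double or triple edge where a_ij * a_ji = 2 or 3), the diagram is a chain of 5 nodes with a double edge at one end; the terminal node there is the unique short simple root (B_5). One simple-root ordering that puts it in standard form is (alpha_5, alpha_3, alpha_1, alpha_4, alpha_2). So the algebra is type B_5, i.e. so(11).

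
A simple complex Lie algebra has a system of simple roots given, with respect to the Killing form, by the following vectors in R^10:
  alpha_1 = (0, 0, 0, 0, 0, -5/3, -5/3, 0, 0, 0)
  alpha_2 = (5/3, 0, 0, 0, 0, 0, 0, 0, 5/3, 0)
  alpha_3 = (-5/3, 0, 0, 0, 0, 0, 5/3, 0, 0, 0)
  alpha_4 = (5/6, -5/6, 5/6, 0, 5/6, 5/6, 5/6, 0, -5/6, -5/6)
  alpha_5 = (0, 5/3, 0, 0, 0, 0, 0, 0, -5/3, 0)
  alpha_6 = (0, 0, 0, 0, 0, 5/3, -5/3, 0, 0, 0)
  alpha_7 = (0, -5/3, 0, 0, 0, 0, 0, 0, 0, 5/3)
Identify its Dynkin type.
E_7

Compute the Cartan integers a_ij = 2(alpha_i, alpha_j)/(alpha_j, alpha_j); the resulting 7x7 Cartan matrix is
[[2, 0, -1, -1, 0, 0, 0], [0, 2, -1, 0, -1, 0, 0], [-1, -1, 2, 0, 0, -1, 0], [-1, 0, 0, 2, 0, 0, 0], [0, -1, 0, 0, 2, 0, -1], [0, 0, -1, 0, 0, 2, 0], [0, 0, 0, 0, -1, 0, 2]].
All simple roots have the same length, so the diagram is simply laced. The associated Dynkin diagram is a chain of 6 nodes with one extra node attached to the third node from one end (E_7), so the type is E_7.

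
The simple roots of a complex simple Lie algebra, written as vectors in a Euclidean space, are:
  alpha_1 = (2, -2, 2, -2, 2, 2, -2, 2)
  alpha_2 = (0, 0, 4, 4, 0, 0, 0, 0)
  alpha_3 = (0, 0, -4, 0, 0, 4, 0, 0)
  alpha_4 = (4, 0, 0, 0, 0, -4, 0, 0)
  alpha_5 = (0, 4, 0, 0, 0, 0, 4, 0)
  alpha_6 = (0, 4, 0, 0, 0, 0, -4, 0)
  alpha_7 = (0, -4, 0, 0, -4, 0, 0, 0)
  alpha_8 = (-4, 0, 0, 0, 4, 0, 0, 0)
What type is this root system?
E_8

Compute the Cartan integers a_ij = 2(alpha_i, alpha_j)/(alpha_j, alpha_j); the resulting 8x8 Cartan matrix is
[[2, 0, 0, 0, -1, 0, 0, 0], [0, 2, -1, 0, 0, 0, 0, 0], [0, -1, 2, -1, 0, 0, 0, 0], [0, 0, -1, 2, 0, 0, 0, -1], [-1, 0, 0, 0, 2, 0, -1, 0], [0, 0, 0, 0, 0, 2, -1, 0], [0, 0, 0, 0, -1, -1, 2, -1], [0, 0, 0, -1, 0, 0, -1, 2]].
All simple roots have the same length, so the diagram is simply laced. The associated Dynkin diagram is a chain of 7 nodes with one extra node attached to the third node from one end (E_8), so the type is E_8.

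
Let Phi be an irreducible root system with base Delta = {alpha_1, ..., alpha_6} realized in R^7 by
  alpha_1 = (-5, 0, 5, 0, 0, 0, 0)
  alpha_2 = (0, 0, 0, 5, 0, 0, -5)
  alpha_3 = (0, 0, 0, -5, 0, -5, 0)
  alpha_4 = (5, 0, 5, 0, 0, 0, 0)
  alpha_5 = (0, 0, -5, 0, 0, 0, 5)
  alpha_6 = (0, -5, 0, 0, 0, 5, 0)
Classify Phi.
D_6 (so(12))

Compute the Cartan integers a_ij = 2(alpha_i, alpha_j)/(alpha_j, alpha_j); the resulting 6x6 Cartan matrix is
[[2, 0, 0, 0, -1, 0], [0, 2, -1, 0, -1, 0], [0, -1, 2, 0, 0, -1], [0, 0, 0, 2, -1, 0], [-1, -1, 0, -1, 2, 0], [0, 0, -1, 0, 0, 2]].
All simple roots have the same length, so the diagram is simply laced. The associated Dynkin diagram is a chain of 4 nodes with a fork of two nodes at one end (D_6), so the type is D_6 (the algebra so(12)).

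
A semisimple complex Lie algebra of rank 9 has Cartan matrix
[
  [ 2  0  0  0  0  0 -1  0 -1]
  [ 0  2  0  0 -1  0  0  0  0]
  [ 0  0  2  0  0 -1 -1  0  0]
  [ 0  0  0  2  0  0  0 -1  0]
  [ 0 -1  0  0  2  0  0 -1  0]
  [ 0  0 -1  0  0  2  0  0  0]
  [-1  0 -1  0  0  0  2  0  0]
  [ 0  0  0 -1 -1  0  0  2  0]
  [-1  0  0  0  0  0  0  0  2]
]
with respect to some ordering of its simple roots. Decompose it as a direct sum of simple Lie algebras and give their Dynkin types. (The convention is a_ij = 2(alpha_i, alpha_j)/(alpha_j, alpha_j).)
A_4 + A_5

The diagram associated to this matrix has two connected components: the simple roots {alpha_2, alpha_4, alpha_5, alpha_8} form a chain of 4 nodes with single edges (A_4), and {alpha_1, alpha_3, alpha_6, alpha_7, alpha_9} form a chain of 5 nodes with single edges (A_5). A semisimple Lie algebra decomposes uniquely as the direct sum of simple ideals, one per connected component of its Dynkin diagram, so g ≅ A_4 ⊕ A_5 (dimension 24 + 35 = 59).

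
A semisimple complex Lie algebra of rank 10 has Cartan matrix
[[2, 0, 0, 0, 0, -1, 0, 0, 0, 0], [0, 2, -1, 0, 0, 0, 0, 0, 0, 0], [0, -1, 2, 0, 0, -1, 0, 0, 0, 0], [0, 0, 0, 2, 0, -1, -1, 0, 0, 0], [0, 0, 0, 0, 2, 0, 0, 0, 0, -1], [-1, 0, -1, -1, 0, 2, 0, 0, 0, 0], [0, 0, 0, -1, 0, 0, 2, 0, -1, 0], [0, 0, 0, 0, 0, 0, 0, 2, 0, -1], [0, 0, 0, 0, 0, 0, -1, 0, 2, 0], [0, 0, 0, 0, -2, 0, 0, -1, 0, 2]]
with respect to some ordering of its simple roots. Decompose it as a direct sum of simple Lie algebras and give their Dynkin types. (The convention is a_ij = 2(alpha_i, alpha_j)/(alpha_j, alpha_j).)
The diagram associated to this matrix has two connected components: the simple roots {alpha_5, alpha_8, alpha_10} form a chain of 3 nodes with a double edge at one end; the terminal node there is the unique short simple root (B_3), and {alpha_1, alpha_2, alpha_3, alpha_4, alpha_6, alpha_7, alpha_9} form a chain of 6 nodes with one extra node attached to the third node from one end (E_7). A semisimple Lie algebra decomposes uniquely as the direct sum of simple ideals, one per connected component of its Dynkin diagram, so g ≅ B_3 ⊕ E_7 (dimension 21 + 133 = 154).

B3 ⊕ E7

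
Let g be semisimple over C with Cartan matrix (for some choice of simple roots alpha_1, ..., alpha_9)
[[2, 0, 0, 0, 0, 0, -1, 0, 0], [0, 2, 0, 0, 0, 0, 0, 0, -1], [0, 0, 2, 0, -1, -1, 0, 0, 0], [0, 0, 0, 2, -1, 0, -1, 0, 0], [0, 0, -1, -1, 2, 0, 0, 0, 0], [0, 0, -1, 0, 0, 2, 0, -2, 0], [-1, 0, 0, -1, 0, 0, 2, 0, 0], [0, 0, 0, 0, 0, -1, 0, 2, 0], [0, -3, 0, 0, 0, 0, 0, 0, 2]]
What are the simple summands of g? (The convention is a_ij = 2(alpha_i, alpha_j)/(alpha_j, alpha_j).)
B_7 (so(15)) ⊕ G_2

The diagram associated to this matrix has two connected components: the simple roots {alpha_1, alpha_3, alpha_4, alpha_5, alpha_6, alpha_7, alpha_8} form a chain of 7 nodes with a double edge at one end; the terminal node there is the unique short simple root (B_7), and {alpha_2, alpha_9} form two nodes joined by a triple edge (G_2). A semisimple Lie algebra decomposes uniquely as the direct sum of simple ideals, one per connected component of its Dynkin diagram, so g ≅ B_7 ⊕ G_2 (dimension 105 + 14 = 119).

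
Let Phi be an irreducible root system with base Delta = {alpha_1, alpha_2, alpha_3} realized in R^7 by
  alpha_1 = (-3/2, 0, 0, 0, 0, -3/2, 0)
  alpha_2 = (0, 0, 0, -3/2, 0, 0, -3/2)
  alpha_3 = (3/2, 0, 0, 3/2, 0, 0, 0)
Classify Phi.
A3

Compute the Cartan integers a_ij = 2(alpha_i, alpha_j)/(alpha_j, alpha_j); the resulting 3x3 Cartan matrix is
[[2, 0, -1], [0, 2, -1], [-1, -1, 2]].
All simple roots have the same length, so the diagram is simply laced. The associated Dynkin diagram is a chain of 3 nodes with single edges (A_3), so the type is A_3 (the algebra sl(4)).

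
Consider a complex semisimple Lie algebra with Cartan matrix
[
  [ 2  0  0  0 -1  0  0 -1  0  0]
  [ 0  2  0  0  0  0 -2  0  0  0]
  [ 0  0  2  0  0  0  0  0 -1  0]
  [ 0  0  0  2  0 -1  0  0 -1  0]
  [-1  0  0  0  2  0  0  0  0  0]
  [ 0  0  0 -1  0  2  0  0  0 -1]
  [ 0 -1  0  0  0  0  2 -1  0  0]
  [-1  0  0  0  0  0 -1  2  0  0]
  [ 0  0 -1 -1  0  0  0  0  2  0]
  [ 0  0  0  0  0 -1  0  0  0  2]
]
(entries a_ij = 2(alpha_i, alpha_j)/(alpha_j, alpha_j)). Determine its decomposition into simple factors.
The diagram associated to this matrix has two connected components: the simple roots {alpha_3, alpha_4, alpha_6, alpha_9, alpha_10} form a chain of 5 nodes with single edges (A_5), and {alpha_1, alpha_2, alpha_5, alpha_7, alpha_8} form a chain of 5 nodes with a double edge at one end; the terminal node there is the unique long simple root (C_5). A semisimple Lie algebra decomposes uniquely as the direct sum of simple ideals, one per connected component of its Dynkin diagram, so g ≅ A_5 ⊕ C_5 (dimension 35 + 55 = 90).

A5 ⊕ C5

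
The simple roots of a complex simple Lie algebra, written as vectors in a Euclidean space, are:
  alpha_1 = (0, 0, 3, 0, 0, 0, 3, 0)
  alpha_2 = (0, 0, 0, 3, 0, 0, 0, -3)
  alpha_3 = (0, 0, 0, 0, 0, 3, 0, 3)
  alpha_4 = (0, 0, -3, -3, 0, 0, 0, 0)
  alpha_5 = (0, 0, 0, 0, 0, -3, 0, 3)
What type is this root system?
Compute the Cartan integers a_ij = 2(alpha_i, alpha_j)/(alpha_j, alpha_j); the resulting 5x5 Cartan matrix is
[[2, 0, 0, -1, 0], [0, 2, -1, -1, -1], [0, -1, 2, 0, 0], [-1, -1, 0, 2, 0], [0, -1, 0, 0, 2]].
All simple roots have the same length, so the diagram is simply laced. The associated Dynkin diagram is a chain of 3 nodes with a fork of two nodes at one end (D_5), so the type is D_5 (the algebra so(10)).

D_5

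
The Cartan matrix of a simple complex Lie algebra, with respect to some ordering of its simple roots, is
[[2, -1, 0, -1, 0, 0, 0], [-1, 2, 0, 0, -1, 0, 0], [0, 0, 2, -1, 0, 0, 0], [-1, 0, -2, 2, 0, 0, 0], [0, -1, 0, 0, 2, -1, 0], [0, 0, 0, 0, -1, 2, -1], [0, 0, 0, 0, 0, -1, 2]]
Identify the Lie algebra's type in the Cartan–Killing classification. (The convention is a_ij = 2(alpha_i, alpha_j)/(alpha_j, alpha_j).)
B_7

The matrix has rank 7 with 2's on the diagonal. Reading the off-diagonal entries as Dynkin edges (a single edge where a_ij = a_ji = -1; a double or triple edge where a_ij * a_ji = 2 or 3), the diagram is a chain of 7 nodes with a double edge at one end; the terminal node there is the unique short simple root (B_7). One simple-root ordering that puts it in standard form is (alpha_7, alpha_6, alpha_5, alpha_2, alpha_1, alpha_4, alpha_3). So the algebra is type B_7, i.e. so(15).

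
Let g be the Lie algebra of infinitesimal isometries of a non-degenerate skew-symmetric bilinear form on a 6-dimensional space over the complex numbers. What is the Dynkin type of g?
C_3

This is sp(6), which has dimension 6(6+1)/2 = 21 and rank 6/2 = 3. In the classification of classical Lie algebras, the symplectic algebra sp(2n) has type C_n; here n = 3, so the Dynkin diagram is a chain of 3 nodes with a double edge at one end; the terminal node there is the unique long simple root (C_3). Hence the type is C_3.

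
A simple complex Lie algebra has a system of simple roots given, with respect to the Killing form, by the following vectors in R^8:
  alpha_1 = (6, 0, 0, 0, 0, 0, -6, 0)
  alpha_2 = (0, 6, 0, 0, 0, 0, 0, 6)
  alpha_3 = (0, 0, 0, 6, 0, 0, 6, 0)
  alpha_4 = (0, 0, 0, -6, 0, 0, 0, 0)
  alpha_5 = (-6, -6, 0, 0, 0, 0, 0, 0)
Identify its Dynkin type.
Compute the Cartan integers a_ij = 2(alpha_i, alpha_j)/(alpha_j, alpha_j); the resulting 5x5 Cartan matrix is
[[2, 0, -1, 0, -1], [0, 2, 0, 0, -1], [-1, 0, 2, -2, 0], [0, 0, -1, 2, 0], [-1, -1, 0, 0, 2]].
The roots have two lengths (squared-length ratio 2:1); the short ones are alpha_{4}. The associated Dynkin diagram is a chain of 5 nodes with a double edge at one end; the terminal node there is the unique short simple root (B_5), so the type is B_5 (the algebra so(11)).

B_5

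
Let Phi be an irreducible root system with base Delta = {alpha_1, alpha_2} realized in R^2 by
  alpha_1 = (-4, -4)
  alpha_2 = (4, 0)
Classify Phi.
B_2 (so(5))

Compute the Cartan integers a_ij = 2(alpha_i, alpha_j)/(alpha_j, alpha_j); the resulting 2x2 Cartan matrix is
[[2, -2], [-1, 2]].
The roots have two lengths (squared-length ratio 2:1); the short ones are alpha_{2}. The associated Dynkin diagram is a chain of 2 nodes with a double edge at one end; the terminal node there is the unique short simple root (B_2), so the type is B_2 (the algebra so(5)).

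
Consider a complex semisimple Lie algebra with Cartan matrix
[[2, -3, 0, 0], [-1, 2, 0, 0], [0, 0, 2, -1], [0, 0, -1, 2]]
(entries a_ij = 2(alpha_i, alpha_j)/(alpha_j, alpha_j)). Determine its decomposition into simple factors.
type A_2 ⊕ type G_2

The diagram associated to this matrix has two connected components: the simple roots {alpha_3, alpha_4} form a chain of 2 nodes with single edges (A_2), and {alpha_1, alpha_2} form two nodes joined by a triple edge (G_2). A semisimple Lie algebra decomposes uniquely as the direct sum of simple ideals, one per connected component of its Dynkin diagram, so g ≅ A_2 ⊕ G_2 (dimension 8 + 14 = 22).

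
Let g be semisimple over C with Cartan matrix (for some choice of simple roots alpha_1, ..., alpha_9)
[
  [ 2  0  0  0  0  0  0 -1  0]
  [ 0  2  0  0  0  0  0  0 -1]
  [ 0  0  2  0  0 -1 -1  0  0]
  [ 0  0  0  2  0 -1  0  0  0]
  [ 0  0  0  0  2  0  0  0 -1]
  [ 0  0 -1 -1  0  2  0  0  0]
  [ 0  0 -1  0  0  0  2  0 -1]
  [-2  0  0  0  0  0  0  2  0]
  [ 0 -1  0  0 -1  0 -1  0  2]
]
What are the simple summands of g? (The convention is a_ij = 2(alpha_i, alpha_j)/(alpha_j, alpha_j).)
B2 + D7

The diagram associated to this matrix has two connected components: the simple roots {alpha_1, alpha_8} form a chain of 2 nodes with a double edge at one end; the terminal node there is the unique short simple root (B_2), and {alpha_2, alpha_3, alpha_4, alpha_5, alpha_6, alpha_7, alpha_9} form a chain of 5 nodes with a fork of two nodes at one end (D_7). A semisimple Lie algebra decomposes uniquely as the direct sum of simple ideals, one per connected component of its Dynkin diagram, so g ≅ B_2 ⊕ D_7 (dimension 10 + 91 = 101).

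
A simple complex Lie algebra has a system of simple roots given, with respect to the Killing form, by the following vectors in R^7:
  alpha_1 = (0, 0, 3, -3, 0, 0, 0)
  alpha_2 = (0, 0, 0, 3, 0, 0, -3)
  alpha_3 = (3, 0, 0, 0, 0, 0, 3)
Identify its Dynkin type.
type A_3

Compute the Cartan integers a_ij = 2(alpha_i, alpha_j)/(alpha_j, alpha_j); the resulting 3x3 Cartan matrix is
[[2, -1, 0], [-1, 2, -1], [0, -1, 2]].
All simple roots have the same length, so the diagram is simply laced. The associated Dynkin diagram is a chain of 3 nodes with single edges (A_3), so the type is A_3 (the algebra sl(4)).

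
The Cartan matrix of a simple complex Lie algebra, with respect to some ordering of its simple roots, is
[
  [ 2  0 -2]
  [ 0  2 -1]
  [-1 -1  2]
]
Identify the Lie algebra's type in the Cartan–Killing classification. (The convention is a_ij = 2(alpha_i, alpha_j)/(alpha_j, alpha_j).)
The matrix has rank 3 with 2's on the diagonal. Reading the off-diagonal entries as Dynkin edges (a single edge where a_ij = a_ji = -1; a double or triple edge where a_ij * a_ji = 2 or 3), the diagram is a chain of 3 nodes with a double edge at one end; the terminal node there is the unique long simple root (C_3). One simple-root ordering that puts it in standard form is (alpha_2, alpha_3, alpha_1). So the algebra is type C_3, i.e. sp(6).

C_3 (sp(6))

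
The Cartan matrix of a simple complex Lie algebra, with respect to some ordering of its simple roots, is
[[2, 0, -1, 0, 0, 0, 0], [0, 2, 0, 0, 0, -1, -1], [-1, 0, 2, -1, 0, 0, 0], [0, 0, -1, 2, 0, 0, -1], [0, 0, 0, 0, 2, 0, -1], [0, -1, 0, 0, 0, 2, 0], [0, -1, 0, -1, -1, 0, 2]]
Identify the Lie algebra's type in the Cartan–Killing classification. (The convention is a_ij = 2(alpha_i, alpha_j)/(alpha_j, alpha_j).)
E_7

The matrix has rank 7 with 2's on the diagonal. Reading the off-diagonal entries as Dynkin edges (a single edge where a_ij = a_ji = -1; a double or triple edge where a_ij * a_ji = 2 or 3), the diagram is a chain of 6 nodes with one extra node attached to the third node from one end (E_7). One simple-root ordering that puts it in standard form is (alpha_6, alpha_5, alpha_2, alpha_7, alpha_4, alpha_3, alpha_1). So the algebra is type E_7.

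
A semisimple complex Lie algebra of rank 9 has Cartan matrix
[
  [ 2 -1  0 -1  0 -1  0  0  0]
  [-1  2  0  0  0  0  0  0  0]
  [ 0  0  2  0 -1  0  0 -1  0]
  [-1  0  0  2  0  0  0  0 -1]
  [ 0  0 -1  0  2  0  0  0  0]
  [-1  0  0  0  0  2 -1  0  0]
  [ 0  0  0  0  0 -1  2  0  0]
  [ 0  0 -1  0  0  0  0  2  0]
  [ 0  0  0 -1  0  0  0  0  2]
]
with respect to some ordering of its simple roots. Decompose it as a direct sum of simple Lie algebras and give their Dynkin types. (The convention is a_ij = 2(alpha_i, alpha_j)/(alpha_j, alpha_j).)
A_3 + E_6

The diagram associated to this matrix has two connected components: the simple roots {alpha_3, alpha_5, alpha_8} form a chain of 3 nodes with single edges (A_3), and {alpha_1, alpha_2, alpha_4, alpha_6, alpha_7, alpha_9} form a chain of 5 nodes with one extra node attached to the third node from one end (E_6). A semisimple Lie algebra decomposes uniquely as the direct sum of simple ideals, one per connected component of its Dynkin diagram, so g ≅ A_3 ⊕ E_6 (dimension 15 + 78 = 93).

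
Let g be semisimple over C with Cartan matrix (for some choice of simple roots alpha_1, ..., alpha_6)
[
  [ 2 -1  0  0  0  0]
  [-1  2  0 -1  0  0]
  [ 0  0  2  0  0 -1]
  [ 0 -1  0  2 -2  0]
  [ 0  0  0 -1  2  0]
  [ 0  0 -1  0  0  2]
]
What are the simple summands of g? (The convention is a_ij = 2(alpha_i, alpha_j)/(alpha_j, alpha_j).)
A_2 (sl(3)) + B_4 (so(9))

The diagram associated to this matrix has two connected components: the simple roots {alpha_3, alpha_6} form a chain of 2 nodes with single edges (A_2), and {alpha_1, alpha_2, alpha_4, alpha_5} form a chain of 4 nodes with a double edge at one end; the terminal node there is the unique short simple root (B_4). A semisimple Lie algebra decomposes uniquely as the direct sum of simple ideals, one per connected component of its Dynkin diagram, so g ≅ A_2 ⊕ B_4 (dimension 8 + 36 = 44).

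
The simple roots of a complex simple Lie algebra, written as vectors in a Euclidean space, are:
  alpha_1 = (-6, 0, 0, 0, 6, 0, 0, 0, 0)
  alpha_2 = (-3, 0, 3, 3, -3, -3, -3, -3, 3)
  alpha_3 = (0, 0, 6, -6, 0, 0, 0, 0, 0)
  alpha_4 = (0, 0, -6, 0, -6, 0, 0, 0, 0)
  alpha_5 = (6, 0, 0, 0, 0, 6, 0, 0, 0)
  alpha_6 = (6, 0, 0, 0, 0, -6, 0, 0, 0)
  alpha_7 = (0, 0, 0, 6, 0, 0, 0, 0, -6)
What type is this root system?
Compute the Cartan integers a_ij = 2(alpha_i, alpha_j)/(alpha_j, alpha_j); the resulting 7x7 Cartan matrix is
[[2, 0, 0, -1, -1, -1, 0], [0, 2, 0, 0, -1, 0, 0], [0, 0, 2, -1, 0, 0, -1], [-1, 0, -1, 2, 0, 0, 0], [-1, -1, 0, 0, 2, 0, 0], [-1, 0, 0, 0, 0, 2, 0], [0, 0, -1, 0, 0, 0, 2]].
All simple roots have the same length, so the diagram is simply laced. The associated Dynkin diagram is a chain of 6 nodes with one extra node attached to the third node from one end (E_7), so the type is E_7.

E7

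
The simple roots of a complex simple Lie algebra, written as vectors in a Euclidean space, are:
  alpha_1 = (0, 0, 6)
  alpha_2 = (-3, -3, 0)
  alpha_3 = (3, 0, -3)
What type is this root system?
Compute the Cartan integers a_ij = 2(alpha_i, alpha_j)/(alpha_j, alpha_j); the resulting 3x3 Cartan matrix is
[[2, 0, -2], [0, 2, -1], [-1, -1, 2]].
The roots have two lengths (squared-length ratio 2:1); the short ones are alpha_{2,3}. The associated Dynkin diagram is a chain of 3 nodes with a double edge at one end; the terminal node there is the unique long simple root (C_3), so the type is C_3 (the algebra sp(6)).

C3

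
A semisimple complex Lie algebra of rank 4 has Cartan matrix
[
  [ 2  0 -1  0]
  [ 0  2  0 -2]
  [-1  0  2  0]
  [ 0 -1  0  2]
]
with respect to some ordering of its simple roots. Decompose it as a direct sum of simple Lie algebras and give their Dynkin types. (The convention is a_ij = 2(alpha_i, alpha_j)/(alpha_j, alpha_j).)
type A_2 ⊕ type B_2

The diagram associated to this matrix has two connected components: the simple roots {alpha_1, alpha_3} form a chain of 2 nodes with single edges (A_2), and {alpha_2, alpha_4} form a chain of 2 nodes with a double edge at one end; the terminal node there is the unique short simple root (B_2). A semisimple Lie algebra decomposes uniquely as the direct sum of simple ideals, one per connected component of its Dynkin diagram, so g ≅ A_2 ⊕ B_2 (dimension 8 + 10 = 18).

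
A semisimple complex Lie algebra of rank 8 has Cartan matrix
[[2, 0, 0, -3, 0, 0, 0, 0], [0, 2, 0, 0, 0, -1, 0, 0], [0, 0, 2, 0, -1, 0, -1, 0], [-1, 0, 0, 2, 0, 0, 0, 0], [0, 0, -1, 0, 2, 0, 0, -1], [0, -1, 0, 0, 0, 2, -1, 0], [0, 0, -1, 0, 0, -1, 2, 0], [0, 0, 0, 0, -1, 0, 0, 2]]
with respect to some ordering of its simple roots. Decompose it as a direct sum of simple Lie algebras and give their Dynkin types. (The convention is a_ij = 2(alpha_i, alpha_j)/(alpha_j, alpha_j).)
The diagram associated to this matrix has two connected components: the simple roots {alpha_2, alpha_3, alpha_5, alpha_6, alpha_7, alpha_8} form a chain of 6 nodes with single edges (A_6), and {alpha_1, alpha_4} form two nodes joined by a triple edge (G_2). A semisimple Lie algebra decomposes uniquely as the direct sum of simple ideals, one per connected component of its Dynkin diagram, so g ≅ A_6 ⊕ G_2 (dimension 48 + 14 = 62).

A_6 ⊕ G_2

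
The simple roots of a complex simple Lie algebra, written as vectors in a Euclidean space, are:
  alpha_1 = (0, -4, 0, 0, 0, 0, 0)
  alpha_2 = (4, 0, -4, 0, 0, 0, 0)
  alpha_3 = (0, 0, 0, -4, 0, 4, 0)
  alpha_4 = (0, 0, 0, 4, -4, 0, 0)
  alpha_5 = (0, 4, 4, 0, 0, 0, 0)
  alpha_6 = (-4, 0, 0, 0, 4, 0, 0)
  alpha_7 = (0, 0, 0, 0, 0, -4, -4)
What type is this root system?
B_7 (so(15))

Compute the Cartan integers a_ij = 2(alpha_i, alpha_j)/(alpha_j, alpha_j); the resulting 7x7 Cartan matrix is
[[2, 0, 0, 0, -1, 0, 0], [0, 2, 0, 0, -1, -1, 0], [0, 0, 2, -1, 0, 0, -1], [0, 0, -1, 2, 0, -1, 0], [-2, -1, 0, 0, 2, 0, 0], [0, -1, 0, -1, 0, 2, 0], [0, 0, -1, 0, 0, 0, 2]].
The roots have two lengths (squared-length ratio 2:1); the short ones are alpha_{1}. The associated Dynkin diagram is a chain of 7 nodes with a double edge at one end; the terminal node there is the unique short simple root (B_7), so the type is B_7 (the algebra so(15)).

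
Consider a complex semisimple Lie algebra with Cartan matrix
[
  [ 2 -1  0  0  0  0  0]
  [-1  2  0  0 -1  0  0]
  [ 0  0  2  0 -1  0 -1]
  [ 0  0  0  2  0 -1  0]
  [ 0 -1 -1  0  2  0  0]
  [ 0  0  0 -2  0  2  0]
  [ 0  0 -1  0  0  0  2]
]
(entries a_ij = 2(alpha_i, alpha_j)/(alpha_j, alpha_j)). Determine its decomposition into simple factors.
The diagram associated to this matrix has two connected components: the simple roots {alpha_1, alpha_2, alpha_3, alpha_5, alpha_7} form a chain of 5 nodes with single edges (A_5), and {alpha_4, alpha_6} form a chain of 2 nodes with a double edge at one end; the terminal node there is the unique short simple root (B_2). A semisimple Lie algebra decomposes uniquely as the direct sum of simple ideals, one per connected component of its Dynkin diagram, so g ≅ A_5 ⊕ B_2 (dimension 35 + 10 = 45).

A_5 (sl(6)) + B_2 (so(5))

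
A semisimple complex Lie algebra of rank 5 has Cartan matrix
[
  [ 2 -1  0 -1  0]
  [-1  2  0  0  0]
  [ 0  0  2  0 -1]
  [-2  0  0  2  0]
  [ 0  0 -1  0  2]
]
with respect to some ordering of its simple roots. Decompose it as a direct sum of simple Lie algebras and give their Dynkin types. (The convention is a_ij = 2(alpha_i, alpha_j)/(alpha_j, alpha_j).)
The diagram associated to this matrix has two connected components: the simple roots {alpha_3, alpha_5} form a chain of 2 nodes with single edges (A_2), and {alpha_1, alpha_2, alpha_4} form a chain of 3 nodes with a double edge at one end; the terminal node there is the unique long simple root (C_3). A semisimple Lie algebra decomposes uniquely as the direct sum of simple ideals, one per connected component of its Dynkin diagram, so g ≅ A_2 ⊕ C_3 (dimension 8 + 21 = 29).

A2 + C3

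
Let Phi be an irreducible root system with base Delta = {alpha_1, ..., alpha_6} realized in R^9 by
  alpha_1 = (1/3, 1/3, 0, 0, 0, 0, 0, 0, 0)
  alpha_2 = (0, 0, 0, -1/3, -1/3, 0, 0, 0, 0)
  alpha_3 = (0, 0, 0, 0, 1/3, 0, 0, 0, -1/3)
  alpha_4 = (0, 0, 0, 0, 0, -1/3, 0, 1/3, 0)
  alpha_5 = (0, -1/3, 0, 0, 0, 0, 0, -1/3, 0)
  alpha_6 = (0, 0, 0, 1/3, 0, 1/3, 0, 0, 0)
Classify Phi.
Compute the Cartan integers a_ij = 2(alpha_i, alpha_j)/(alpha_j, alpha_j); the resulting 6x6 Cartan matrix is
[[2, 0, 0, 0, -1, 0], [0, 2, -1, 0, 0, -1], [0, -1, 2, 0, 0, 0], [0, 0, 0, 2, -1, -1], [-1, 0, 0, -1, 2, 0], [0, -1, 0, -1, 0, 2]].
All simple roots have the same length, so the diagram is simply laced. The associated Dynkin diagram is a chain of 6 nodes with single edges (A_6), so the type is A_6 (the algebra sl(7)).

A_6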